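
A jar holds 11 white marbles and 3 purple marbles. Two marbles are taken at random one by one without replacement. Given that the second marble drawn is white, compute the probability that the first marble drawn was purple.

P(first=purple and the second marble drawn is white) = (3/14)·(11/13) = 33/182.
P(the second marble drawn is white) = Σ over first color = 55/91 + 33/182 = 11/14.
By Bayes, P(first=purple | the second marble drawn is white) = 33/182 / 11/14 = 3/13 ≈ 0.2308.

3/13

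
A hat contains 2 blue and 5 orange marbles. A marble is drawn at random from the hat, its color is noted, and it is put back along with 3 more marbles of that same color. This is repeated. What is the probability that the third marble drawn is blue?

2/7

Sum over the four possibilities for the first two draws (blue/not-blue each), tracking how the blue count and total change by +3 per draw.
P(third is blue) = 2/7 ≈ 0.2857. (In a Pólya urn every draw has the same marginal probability 2/7.)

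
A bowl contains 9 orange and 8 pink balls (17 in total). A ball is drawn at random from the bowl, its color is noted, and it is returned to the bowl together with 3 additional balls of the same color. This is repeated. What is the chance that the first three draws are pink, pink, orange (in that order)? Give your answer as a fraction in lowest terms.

198/1955

Track the composition after each reinforcement of +3.
P = (8/17) · (11/20) · (9/23) = 198/1955 ≈ 0.1013.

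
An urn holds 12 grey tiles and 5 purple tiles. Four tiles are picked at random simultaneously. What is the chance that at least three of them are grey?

Sum the hypergeometric tail for j = 3,…,4 grey tiles.
Favorable = C(12,3)·C(5,1) + C(12,4)·C(5,0) = 1595; total = C(17,4) = 2380.
P = 1595/2380 = 319/476 ≈ 0.6702.

319/476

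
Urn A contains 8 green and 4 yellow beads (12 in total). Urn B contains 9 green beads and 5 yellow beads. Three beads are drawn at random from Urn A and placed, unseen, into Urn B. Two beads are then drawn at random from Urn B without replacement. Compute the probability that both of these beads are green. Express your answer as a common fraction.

76/187

Condition on how many of the transferred beads are green (from Urn A: 8 green of 12; then Urn B has 17 total).
  0 green: C(8,0)C(4,3)/C(12,3) = 1/55; then P = C(9,2)/C(17,2) = 9/34
  1 green: C(8,1)C(4,2)/C(12,3) = 12/55; then P = C(10,2)/C(17,2) = 45/136
  2 green: C(8,2)C(4,1)/C(12,3) = 28/55; then P = C(11,2)/C(17,2) = 55/136
  3 green: C(8,3)C(4,0)/C(12,3) = 14/55; then P = C(12,2)/C(17,2) = 33/68
P(both green) = 76/187 ≈ 0.4064.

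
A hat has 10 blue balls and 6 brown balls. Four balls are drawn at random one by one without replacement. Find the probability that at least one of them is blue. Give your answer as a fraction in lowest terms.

Use the complement: P(at least one blue) = 1 − P(no blue).
P(none) = C(6,4)/C(16,4) = 15/1820.
So P = 1 − 15/1820 = 361/364 ≈ 0.9918.

361/364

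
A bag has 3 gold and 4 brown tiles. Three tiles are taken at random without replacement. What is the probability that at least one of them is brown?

Use the complement: P(at least one brown) = 1 − P(no brown).
P(none) = C(3,3)/C(7,3) = 1/35.
So P = 1 − 1/35 = 34/35 ≈ 0.9714.

34/35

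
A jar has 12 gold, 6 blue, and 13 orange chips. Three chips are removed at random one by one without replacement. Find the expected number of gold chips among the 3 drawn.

By linearity of expectation, E[X] = Σ P(draw i is gold); by symmetry each draw (even without replacement) has P(gold) = 12/31.
E[X] = 3 · 12/31 = 36/31 ≈ 1.1613.

36/31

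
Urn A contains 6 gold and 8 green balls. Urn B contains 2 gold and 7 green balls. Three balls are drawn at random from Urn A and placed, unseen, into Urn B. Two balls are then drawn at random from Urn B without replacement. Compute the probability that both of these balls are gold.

185/3003

Condition on how many of the transferred balls are gold (from Urn A: 6 gold of 14; then Urn B has 12 total).
  0 gold: C(6,0)C(8,3)/C(14,3) = 2/13; then P = C(2,2)/C(12,2) = 1/66
  1 gold: C(6,1)C(8,2)/C(14,3) = 6/13; then P = C(3,2)/C(12,2) = 1/22
  2 gold: C(6,2)C(8,1)/C(14,3) = 30/91; then P = C(4,2)/C(12,2) = 1/11
  3 gold: C(6,3)C(8,0)/C(14,3) = 5/91; then P = C(5,2)/C(12,2) = 5/33
P(both gold) = 185/3003 ≈ 0.0616.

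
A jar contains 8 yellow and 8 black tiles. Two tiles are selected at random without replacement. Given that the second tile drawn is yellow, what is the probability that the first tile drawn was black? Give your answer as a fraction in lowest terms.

8/15

P(first=black and the second tile drawn is yellow) = (8/16)·(8/15) = 4/15.
P(the second tile drawn is yellow) = Σ over first color = 7/30 + 4/15 = 1/2.
By Bayes, P(first=black | the second tile drawn is yellow) = 4/15 / 1/2 = 8/15 ≈ 0.5333.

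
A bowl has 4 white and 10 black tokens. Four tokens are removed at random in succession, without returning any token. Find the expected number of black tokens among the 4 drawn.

By linearity of expectation, E[X] = Σ P(draw i is black); by symmetry each draw (even without replacement) has P(black) = 10/14.
E[X] = 4 · 10/14 = 20/7 ≈ 2.8571.

20/7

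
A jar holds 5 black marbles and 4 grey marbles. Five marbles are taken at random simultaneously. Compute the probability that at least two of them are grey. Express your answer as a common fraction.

5/6

Sum the hypergeometric tail for j = 2,…,4 grey marbles.
Favorable = C(4,2)·C(5,3) + C(4,3)·C(5,2) + C(4,4)·C(5,1) = 105; total = C(9,5) = 126.
P = 105/126 = 5/6 ≈ 0.8333.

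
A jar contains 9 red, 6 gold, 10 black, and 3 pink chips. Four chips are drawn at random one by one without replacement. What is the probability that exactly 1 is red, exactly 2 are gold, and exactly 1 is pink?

9/455

Unordered draws without replacement: count favorable combinations over C(28,4).
Favorable = C(9,1) · C(6,2) · C(10,0) · C(3,1) = 405; total = C(28,4) = 20475.
P = 405/20475 = 9/455 ≈ 0.0198.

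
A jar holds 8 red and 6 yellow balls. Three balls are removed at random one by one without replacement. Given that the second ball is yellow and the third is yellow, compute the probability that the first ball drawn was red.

2/3

P(first=red and the second ball is yellow and the third is yellow) = (8/14)·(6/13)·(5/12) = 10/91.
P(E) = Σ over first color = 10/91 + 5/91 = 15/91.
By Bayes, P(first=red | E) = 10/91 / 15/91 = 2/3 ≈ 0.6667.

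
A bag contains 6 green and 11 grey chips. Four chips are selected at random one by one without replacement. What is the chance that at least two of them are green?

53/119

Sum the hypergeometric tail for j = 2,…,4 green chips.
Favorable = C(6,2)·C(11,2) + C(6,3)·C(11,1) + C(6,4)·C(11,0) = 1060; total = C(17,4) = 2380.
P = 1060/2380 = 53/119 ≈ 0.4454.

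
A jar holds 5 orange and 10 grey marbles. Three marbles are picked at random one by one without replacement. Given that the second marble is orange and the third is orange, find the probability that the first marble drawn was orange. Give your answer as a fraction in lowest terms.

P(first=orange and the second marble is orange and the third is orange) = (5/15)·(4/14)·(3/13) = 2/91.
P(E) = Σ over first color = 2/91 + 20/273 = 2/21.
By Bayes, P(first=orange | E) = 2/91 / 2/21 = 3/13 ≈ 0.2308.

3/13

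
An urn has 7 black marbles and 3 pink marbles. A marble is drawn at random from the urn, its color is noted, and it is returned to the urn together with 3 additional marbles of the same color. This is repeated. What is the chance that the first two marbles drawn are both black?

7/13

After a black draw the urn holds 10 black out of 13.
P = (7/10)·(10/13) = 7/13 ≈ 0.5385.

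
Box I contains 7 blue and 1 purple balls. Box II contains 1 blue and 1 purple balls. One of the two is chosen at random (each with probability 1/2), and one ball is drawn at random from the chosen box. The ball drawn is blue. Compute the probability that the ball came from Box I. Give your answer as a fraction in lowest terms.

7/11

P(blue | Box I) = 7/8; P(blue | Box II) = 1/2.
P(blue) = 1/2·7/8 + 1/2·1/2 = 11/16.
By Bayes' rule, P(Box I | blue) = 7/16 / 11/16 = 7/11 ≈ 0.6364.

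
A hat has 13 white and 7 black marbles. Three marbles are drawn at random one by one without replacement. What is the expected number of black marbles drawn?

21/20

By linearity of expectation, E[X] = Σ P(draw i is black); by symmetry each draw (even without replacement) has P(black) = 7/20.
E[X] = 3 · 7/20 = 21/20 ≈ 1.0500.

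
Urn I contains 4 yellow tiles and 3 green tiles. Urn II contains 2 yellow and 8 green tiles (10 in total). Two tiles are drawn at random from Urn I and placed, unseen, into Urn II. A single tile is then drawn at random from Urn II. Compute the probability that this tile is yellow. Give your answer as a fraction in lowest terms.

Condition on how many of the transferred tiles are yellow (from Urn I: 4 yellow of 7; then Urn II has 12 total).
  0 yellow: C(4,0)C(3,2)/C(7,2) = 1/7; then P = 2/12
  1 yellow: C(4,1)C(3,1)/C(7,2) = 4/7; then P = 3/12
  2 yellow: C(4,2)C(3,0)/C(7,2) = 2/7; then P = 4/12
P(yellow from Urn II) = 11/42 ≈ 0.2619.

11/42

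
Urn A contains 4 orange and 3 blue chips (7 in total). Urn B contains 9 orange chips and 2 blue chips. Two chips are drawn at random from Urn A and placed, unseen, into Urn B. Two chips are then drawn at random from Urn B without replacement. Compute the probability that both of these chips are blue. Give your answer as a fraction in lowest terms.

Condition on how many of the transferred chips are blue (from Urn A: 3 blue of 7; then Urn B has 13 total).
  0 blue: C(3,0)C(4,2)/C(7,2) = 2/7; then P = C(2,2)/C(13,2) = 1/78
  1 blue: C(3,1)C(4,1)/C(7,2) = 4/7; then P = C(3,2)/C(13,2) = 1/26
  2 blue: C(3,2)C(4,0)/C(7,2) = 1/7; then P = C(4,2)/C(13,2) = 1/13
P(both blue) = 10/273 ≈ 0.0366.

10/273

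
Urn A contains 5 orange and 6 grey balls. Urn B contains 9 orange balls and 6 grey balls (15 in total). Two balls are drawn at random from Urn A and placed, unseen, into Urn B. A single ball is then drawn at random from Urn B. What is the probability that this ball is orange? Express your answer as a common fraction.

Condition on how many of the transferred balls are orange (from Urn A: 5 orange of 11; then Urn B has 17 total).
  0 orange: C(5,0)C(6,2)/C(11,2) = 3/11; then P = 9/17
  1 orange: C(5,1)C(6,1)/C(11,2) = 6/11; then P = 10/17
  2 orange: C(5,2)C(6,0)/C(11,2) = 2/11; then P = 11/17
P(orange from Urn B) = 109/187 ≈ 0.5829.

109/187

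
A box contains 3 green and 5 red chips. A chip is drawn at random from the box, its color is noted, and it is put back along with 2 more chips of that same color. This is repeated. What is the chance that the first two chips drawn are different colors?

Either green then red, or red then green; after the first draw the total is 10.
P = (3/8)·(5/10) + (5/8)·(3/10) = 3/8 ≈ 0.3750.

3/8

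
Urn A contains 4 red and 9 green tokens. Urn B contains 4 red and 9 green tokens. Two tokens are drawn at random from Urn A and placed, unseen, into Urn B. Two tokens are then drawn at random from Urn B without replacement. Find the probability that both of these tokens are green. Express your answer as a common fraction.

Condition on how many of the transferred tokens are green (from Urn A: 9 green of 13; then Urn B has 15 total).
  0 green: C(9,0)C(4,2)/C(13,2) = 1/13; then P = C(9,2)/C(15,2) = 12/35
  1 green: C(9,1)C(4,1)/C(13,2) = 6/13; then P = C(10,2)/C(15,2) = 3/7
  2 green: C(9,2)C(4,0)/C(13,2) = 6/13; then P = C(11,2)/C(15,2) = 11/21
P(both green) = 212/455 ≈ 0.4659.

212/455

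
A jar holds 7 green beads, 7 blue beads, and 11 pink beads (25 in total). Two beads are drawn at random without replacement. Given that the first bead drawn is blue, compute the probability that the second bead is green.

7/24

After removing 1 blue, the jar has 7 green out of 24 remaining.
P(second is green | given) = 7/24 ≈ 0.2917.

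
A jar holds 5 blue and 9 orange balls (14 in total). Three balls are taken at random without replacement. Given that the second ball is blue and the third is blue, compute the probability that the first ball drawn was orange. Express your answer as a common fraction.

P(first=orange and the second ball is blue and the third is blue) = (9/14)·(5/13)·(4/12) = 15/182.
P(E) = Σ over first color = 5/182 + 15/182 = 10/91.
By Bayes, P(first=orange | E) = 15/182 / 10/91 = 3/4 ≈ 0.7500.

3/4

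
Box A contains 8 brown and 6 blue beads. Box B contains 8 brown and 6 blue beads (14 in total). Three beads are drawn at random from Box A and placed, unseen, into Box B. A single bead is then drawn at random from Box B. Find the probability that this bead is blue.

Condition on how many of the transferred beads are blue (from Box A: 6 blue of 14; then Box B has 17 total).
  0 blue: C(6,0)C(8,3)/C(14,3) = 2/13; then P = 6/17
  1 blue: C(6,1)C(8,2)/C(14,3) = 6/13; then P = 7/17
  2 blue: C(6,2)C(8,1)/C(14,3) = 30/91; then P = 8/17
  3 blue: C(6,3)C(8,0)/C(14,3) = 5/91; then P = 9/17
P(blue from Box B) = 3/7 ≈ 0.4286.

3/7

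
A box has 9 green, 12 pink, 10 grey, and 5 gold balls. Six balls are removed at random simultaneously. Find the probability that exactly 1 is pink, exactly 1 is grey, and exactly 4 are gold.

Unordered draws without replacement: count favorable combinations over C(36,6).
Favorable = C(9,0) · C(12,1) · C(10,1) · C(5,4) = 600; total = C(36,6) = 1947792.
P = 600/1947792 = 25/81158 ≈ 0.0003.

25/81158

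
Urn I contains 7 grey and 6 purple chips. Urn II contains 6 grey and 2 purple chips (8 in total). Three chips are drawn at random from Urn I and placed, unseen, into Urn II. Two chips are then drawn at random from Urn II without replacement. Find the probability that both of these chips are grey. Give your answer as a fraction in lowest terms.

Condition on how many of the transferred chips are grey (from Urn I: 7 grey of 13; then Urn II has 11 total).
  0 grey: C(7,0)C(6,3)/C(13,3) = 10/143; then P = C(6,2)/C(11,2) = 3/11
  1 grey: C(7,1)C(6,2)/C(13,3) = 105/286; then P = C(7,2)/C(11,2) = 21/55
  2 grey: C(7,2)C(6,1)/C(13,3) = 63/143; then P = C(8,2)/C(11,2) = 28/55
  3 grey: C(7,3)C(6,0)/C(13,3) = 35/286; then P = C(9,2)/C(11,2) = 36/55
P(both grey) = 51/110 ≈ 0.4636.

51/110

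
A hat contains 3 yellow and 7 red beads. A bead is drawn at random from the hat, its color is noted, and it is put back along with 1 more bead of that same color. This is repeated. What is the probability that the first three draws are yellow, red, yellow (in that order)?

Track the composition after each reinforcement of +1.
P = (3/10) · (7/11) · (4/12) = 7/110 ≈ 0.0636.

7/110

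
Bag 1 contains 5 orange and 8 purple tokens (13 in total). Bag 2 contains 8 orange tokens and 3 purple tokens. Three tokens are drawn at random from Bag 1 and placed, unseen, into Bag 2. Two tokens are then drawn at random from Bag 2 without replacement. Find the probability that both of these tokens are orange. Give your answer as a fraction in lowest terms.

489/1183

Condition on how many of the transferred tokens are orange (from Bag 1: 5 orange of 13; then Bag 2 has 14 total).
  0 orange: C(5,0)C(8,3)/C(13,3) = 28/143; then P = C(8,2)/C(14,2) = 4/13
  1 orange: C(5,1)C(8,2)/C(13,3) = 70/143; then P = C(9,2)/C(14,2) = 36/91
  2 orange: C(5,2)C(8,1)/C(13,3) = 40/143; then P = C(10,2)/C(14,2) = 45/91
  3 orange: C(5,3)C(8,0)/C(13,3) = 5/143; then P = C(11,2)/C(14,2) = 55/91
P(both orange) = 489/1183 ≈ 0.4134.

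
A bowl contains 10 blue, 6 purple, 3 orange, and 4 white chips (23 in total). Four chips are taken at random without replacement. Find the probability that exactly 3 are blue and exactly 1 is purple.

Unordered draws without replacement: count favorable combinations over C(23,4).
Favorable = C(10,3) · C(6,1) · C(3,0) · C(4,0) = 720; total = C(23,4) = 8855.
P = 720/8855 = 144/1771 ≈ 0.0813.

144/1771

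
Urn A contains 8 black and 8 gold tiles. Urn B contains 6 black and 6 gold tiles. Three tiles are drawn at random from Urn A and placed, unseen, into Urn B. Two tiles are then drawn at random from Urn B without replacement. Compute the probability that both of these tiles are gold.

247/1050

Condition on how many of the transferred tiles are gold (from Urn A: 8 gold of 16; then Urn B has 15 total).
  0 gold: C(8,0)C(8,3)/C(16,3) = 1/10; then P = C(6,2)/C(15,2) = 1/7
  1 gold: C(8,1)C(8,2)/C(16,3) = 2/5; then P = C(7,2)/C(15,2) = 1/5
  2 gold: C(8,2)C(8,1)/C(16,3) = 2/5; then P = C(8,2)/C(15,2) = 4/15
  3 gold: C(8,3)C(8,0)/C(16,3) = 1/10; then P = C(9,2)/C(15,2) = 12/35
P(both gold) = 247/1050 ≈ 0.2352.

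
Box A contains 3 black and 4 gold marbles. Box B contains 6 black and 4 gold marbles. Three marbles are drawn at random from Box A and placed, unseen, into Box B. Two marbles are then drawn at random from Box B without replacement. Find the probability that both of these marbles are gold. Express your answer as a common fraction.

Condition on how many of the transferred marbles are gold (from Box A: 4 gold of 7; then Box B has 13 total).
  0 gold: C(4,0)C(3,3)/C(7,3) = 1/35; then P = C(4,2)/C(13,2) = 1/13
  1 gold: C(4,1)C(3,2)/C(7,3) = 12/35; then P = C(5,2)/C(13,2) = 5/39
  2 gold: C(4,2)C(3,1)/C(7,3) = 18/35; then P = C(6,2)/C(13,2) = 5/26
  3 gold: C(4,3)C(3,0)/C(7,3) = 4/35; then P = C(7,2)/C(13,2) = 7/26
P(both gold) = 16/91 ≈ 0.1758.

16/91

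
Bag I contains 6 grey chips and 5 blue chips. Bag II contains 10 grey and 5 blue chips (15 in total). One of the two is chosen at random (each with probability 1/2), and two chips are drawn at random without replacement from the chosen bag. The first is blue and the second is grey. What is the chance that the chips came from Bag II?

55/118

P(E | Bag I) = 3/11; P(E | Bag II) = 5/21.
P(E) = 1/2·3/11 + 1/2·5/21 = 59/231.
By Bayes' rule, P(Bag II | E) = 5/42 / 59/231 = 55/118 ≈ 0.4661.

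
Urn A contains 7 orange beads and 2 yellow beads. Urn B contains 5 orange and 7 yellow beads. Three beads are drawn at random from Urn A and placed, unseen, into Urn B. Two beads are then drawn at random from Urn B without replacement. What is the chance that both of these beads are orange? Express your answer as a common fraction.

281/1260

Condition on how many of the transferred beads are orange (from Urn A: 7 orange of 9; then Urn B has 15 total).
  1 orange: C(7,1)C(2,2)/C(9,3) = 1/12; then P = C(6,2)/C(15,2) = 1/7
  2 orange: C(7,2)C(2,1)/C(9,3) = 1/2; then P = C(7,2)/C(15,2) = 1/5
  3 orange: C(7,3)C(2,0)/C(9,3) = 5/12; then P = C(8,2)/C(15,2) = 4/15
P(both orange) = 281/1260 ≈ 0.2230.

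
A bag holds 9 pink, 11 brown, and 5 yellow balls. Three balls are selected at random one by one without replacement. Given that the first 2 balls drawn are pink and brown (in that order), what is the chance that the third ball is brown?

10/23

After removing 1 pink, 1 brown, the bag has 10 brown out of 23 remaining.
P(third is brown | given) = 10/23 ≈ 0.4348.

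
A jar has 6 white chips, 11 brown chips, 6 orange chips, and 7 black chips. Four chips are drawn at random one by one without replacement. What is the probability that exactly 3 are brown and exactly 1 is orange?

22/609

Unordered draws without replacement: count favorable combinations over C(30,4).
Favorable = C(6,0) · C(11,3) · C(6,1) · C(7,0) = 990; total = C(30,4) = 27405.
P = 990/27405 = 22/609 ≈ 0.0361.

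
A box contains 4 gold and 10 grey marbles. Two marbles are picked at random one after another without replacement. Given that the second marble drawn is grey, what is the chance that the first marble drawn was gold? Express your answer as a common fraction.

P(first=gold and the second marble drawn is grey) = (4/14)·(10/13) = 20/91.
P(the second marble drawn is grey) = Σ over first color = 20/91 + 45/91 = 5/7.
By Bayes, P(first=gold | the second marble drawn is grey) = 20/91 / 5/7 = 4/13 ≈ 0.3077.

4/13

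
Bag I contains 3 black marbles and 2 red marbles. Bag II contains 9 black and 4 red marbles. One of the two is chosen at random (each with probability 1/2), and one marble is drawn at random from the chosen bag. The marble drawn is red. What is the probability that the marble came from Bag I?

13/23

P(red | Bag I) = 2/5; P(red | Bag II) = 4/13.
P(red) = 1/2·2/5 + 1/2·4/13 = 23/65.
By Bayes' rule, P(Bag I | red) = 1/5 / 23/65 = 13/23 ≈ 0.5652.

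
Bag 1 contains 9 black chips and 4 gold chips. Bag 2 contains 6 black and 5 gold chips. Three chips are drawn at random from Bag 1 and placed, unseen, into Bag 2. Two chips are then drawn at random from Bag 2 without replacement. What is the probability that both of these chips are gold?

Condition on how many of the transferred chips are gold (from Bag 1: 4 gold of 13; then Bag 2 has 14 total).
  0 gold: C(4,0)C(9,3)/C(13,3) = 42/143; then P = C(5,2)/C(14,2) = 10/91
  1 gold: C(4,1)C(9,2)/C(13,3) = 72/143; then P = C(6,2)/C(14,2) = 15/91
  2 gold: C(4,2)C(9,1)/C(13,3) = 27/143; then P = C(7,2)/C(14,2) = 3/13
  3 gold: C(4,3)C(9,0)/C(13,3) = 2/143; then P = C(8,2)/C(14,2) = 4/13
P(both gold) = 193/1183 ≈ 0.1631.

193/1183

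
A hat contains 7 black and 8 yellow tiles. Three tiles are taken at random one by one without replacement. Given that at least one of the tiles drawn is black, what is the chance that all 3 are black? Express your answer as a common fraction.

P(all 3 black) = C(7,3)/C(15,3) = 1/13; P(at least one black) = 1 − C(8,3)/C(15,3) = 57/65.
Since 'all 3 black' ⊆ 'at least one black', P(all 3 | at least one) = 1/13 / 57/65 = 5/57 ≈ 0.0877.

5/57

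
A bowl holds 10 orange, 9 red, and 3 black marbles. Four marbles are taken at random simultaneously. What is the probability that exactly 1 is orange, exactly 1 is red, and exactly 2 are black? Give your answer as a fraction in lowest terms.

54/1463

Unordered draws without replacement: count favorable combinations over C(22,4).
Favorable = C(10,1) · C(9,1) · C(3,2) = 270; total = C(22,4) = 7315.
P = 270/7315 = 54/1463 ≈ 0.0369.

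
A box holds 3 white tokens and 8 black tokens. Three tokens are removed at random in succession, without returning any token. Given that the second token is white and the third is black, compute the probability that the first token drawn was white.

2/9

P(first=white and the second token is white and the third is black) = (3/11)·(2/10)·(8/9) = 8/165.
P(E) = Σ over first color = 8/165 + 28/165 = 12/55.
By Bayes, P(first=white | E) = 8/165 / 12/55 = 2/9 ≈ 0.2222.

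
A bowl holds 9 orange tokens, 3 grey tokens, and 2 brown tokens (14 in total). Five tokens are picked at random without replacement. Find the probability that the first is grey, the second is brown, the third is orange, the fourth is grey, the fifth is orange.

18/5005

Multiply the conditional probability of each draw in order, without replacement, so each draw removes one from its color and from the total.
P = (3/14) · (2/13) · (9/12) · (2/11) · (8/10) = 18/5005 ≈ 0.0036.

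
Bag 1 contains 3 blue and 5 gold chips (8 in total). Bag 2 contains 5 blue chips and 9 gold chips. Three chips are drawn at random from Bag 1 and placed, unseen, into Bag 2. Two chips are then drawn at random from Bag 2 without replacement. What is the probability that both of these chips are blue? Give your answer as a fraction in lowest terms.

893/7616

Condition on how many of the transferred chips are blue (from Bag 1: 3 blue of 8; then Bag 2 has 17 total).
  0 blue: C(3,0)C(5,3)/C(8,3) = 5/28; then P = C(5,2)/C(17,2) = 5/68
  1 blue: C(3,1)C(5,2)/C(8,3) = 15/28; then P = C(6,2)/C(17,2) = 15/136
  2 blue: C(3,2)C(5,1)/C(8,3) = 15/56; then P = C(7,2)/C(17,2) = 21/136
  3 blue: C(3,3)C(5,0)/C(8,3) = 1/56; then P = C(8,2)/C(17,2) = 7/34
P(both blue) = 893/7616 ≈ 0.1173.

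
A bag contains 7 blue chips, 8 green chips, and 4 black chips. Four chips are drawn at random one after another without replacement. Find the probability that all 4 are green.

Unordered draws without replacement: count favorable combinations over C(19,4).
Favorable = C(7,0) · C(8,4) · C(4,0) = 70; total = C(19,4) = 3876.
P = 70/3876 = 35/1938 ≈ 0.0181.

35/1938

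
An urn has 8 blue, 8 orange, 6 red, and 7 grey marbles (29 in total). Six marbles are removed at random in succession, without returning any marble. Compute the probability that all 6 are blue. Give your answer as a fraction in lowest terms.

1/16965

Unordered draws without replacement: count favorable combinations over C(29,6).
Favorable = C(8,6) · C(8,0) · C(6,0) · C(7,0) = 28; total = C(29,6) = 475020.
P = 28/475020 = 1/16965 ≈ 0.0001.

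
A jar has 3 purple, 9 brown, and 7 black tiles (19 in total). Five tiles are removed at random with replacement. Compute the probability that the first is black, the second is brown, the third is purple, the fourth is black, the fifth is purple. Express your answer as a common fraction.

Multiply the conditional probability of each draw in order, with replacement (the composition resets each draw).
P = (7/19) · (9/19) · (3/19) · (7/19) · (3/19) = 3969/2476099 ≈ 0.0016.

3969/2476099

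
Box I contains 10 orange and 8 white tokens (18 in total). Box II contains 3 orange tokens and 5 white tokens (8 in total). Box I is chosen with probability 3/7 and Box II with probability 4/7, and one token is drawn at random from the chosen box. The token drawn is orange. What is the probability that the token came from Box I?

P(orange | Box I) = 5/9; P(orange | Box II) = 3/8.
P(orange) = 3/7·5/9 + 4/7·3/8 = 19/42.
By Bayes' rule, P(Box I | orange) = 5/21 / 19/42 = 10/19 ≈ 0.5263.

10/19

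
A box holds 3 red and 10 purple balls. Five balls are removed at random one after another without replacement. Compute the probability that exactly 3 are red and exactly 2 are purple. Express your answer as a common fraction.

5/143

Unordered draws without replacement: count favorable combinations over C(13,5).
Favorable = C(3,3) · C(10,2) = 45; total = C(13,5) = 1287.
P = 45/1287 = 5/143 ≈ 0.0350.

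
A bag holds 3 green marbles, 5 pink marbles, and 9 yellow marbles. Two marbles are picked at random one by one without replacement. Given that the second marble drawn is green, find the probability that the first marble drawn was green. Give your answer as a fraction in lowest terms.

1/8

P(first=green and the second marble drawn is green) = (3/17)·(2/16) = 3/136.
P(the second marble drawn is green) = Σ over first color = 3/136 + 15/272 + 27/272 = 3/17.
By Bayes, P(first=green | the second marble drawn is green) = 3/136 / 3/17 = 1/8 ≈ 0.1250.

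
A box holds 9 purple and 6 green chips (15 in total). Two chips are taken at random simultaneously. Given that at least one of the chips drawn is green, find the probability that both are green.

P(both green) = C(6,2)/C(15,2) = 1/7; P(at least one green) = 1 − C(9,2)/C(15,2) = 23/35.
Since 'both green' ⊆ 'at least one green', P(both | at least one) = 1/7 / 23/35 = 5/23 ≈ 0.2174.

5/23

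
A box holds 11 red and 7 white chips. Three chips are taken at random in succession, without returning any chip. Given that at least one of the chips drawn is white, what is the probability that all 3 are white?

P(all 3 white) = C(7,3)/C(18,3) = 35/816; P(at least one white) = 1 − C(11,3)/C(18,3) = 217/272.
Since 'all 3 white' ⊆ 'at least one white', P(all 3 | at least one) = 35/816 / 217/272 = 5/93 ≈ 0.0538.

5/93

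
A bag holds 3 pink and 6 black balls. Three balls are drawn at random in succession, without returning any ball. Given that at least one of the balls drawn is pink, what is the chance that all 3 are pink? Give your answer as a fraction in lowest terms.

P(all 3 pink) = C(3,3)/C(9,3) = 1/84; P(at least one pink) = 1 − C(6,3)/C(9,3) = 16/21.
Since 'all 3 pink' ⊆ 'at least one pink', P(all 3 | at least one) = 1/84 / 16/21 = 1/64 ≈ 0.0156.

1/64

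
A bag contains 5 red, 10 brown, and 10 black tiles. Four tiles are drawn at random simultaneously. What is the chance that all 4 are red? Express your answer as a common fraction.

1/2530

Unordered draws without replacement: count favorable combinations over C(25,4).
Favorable = C(5,4) · C(10,0) · C(10,0) = 5; total = C(25,4) = 12650.
P = 5/12650 = 1/2530 ≈ 0.0004.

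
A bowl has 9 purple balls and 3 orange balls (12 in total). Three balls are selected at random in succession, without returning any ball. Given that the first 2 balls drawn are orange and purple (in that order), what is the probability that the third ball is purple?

4/5

After removing 1 purple, 1 orange, the bowl has 8 purple out of 10 remaining.
P(third is purple | given) = 8/10 = 4/5 ≈ 0.8000.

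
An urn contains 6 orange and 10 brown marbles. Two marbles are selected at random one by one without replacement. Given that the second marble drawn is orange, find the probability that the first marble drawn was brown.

P(first=brown and the second marble drawn is orange) = (10/16)·(6/15) = 1/4.
P(the second marble drawn is orange) = Σ over first color = 1/8 + 1/4 = 3/8.
By Bayes, P(first=brown | the second marble drawn is orange) = 1/4 / 3/8 = 2/3 ≈ 0.6667.

2/3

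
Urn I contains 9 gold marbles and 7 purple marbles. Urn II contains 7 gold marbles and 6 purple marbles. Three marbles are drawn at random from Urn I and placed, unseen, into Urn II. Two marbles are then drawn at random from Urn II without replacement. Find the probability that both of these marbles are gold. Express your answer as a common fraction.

899/3200

Condition on how many of the transferred marbles are gold (from Urn I: 9 gold of 16; then Urn II has 16 total).
  0 gold: C(9,0)C(7,3)/C(16,3) = 1/16; then P = C(7,2)/C(16,2) = 7/40
  1 gold: C(9,1)C(7,2)/C(16,3) = 27/80; then P = C(8,2)/C(16,2) = 7/30
  2 gold: C(9,2)C(7,1)/C(16,3) = 9/20; then P = C(9,2)/C(16,2) = 3/10
  3 gold: C(9,3)C(7,0)/C(16,3) = 3/20; then P = C(10,2)/C(16,2) = 3/8
P(both gold) = 899/3200 ≈ 0.2809.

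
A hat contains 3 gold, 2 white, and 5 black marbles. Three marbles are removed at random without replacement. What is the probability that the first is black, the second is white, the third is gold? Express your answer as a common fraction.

1/24

Multiply the conditional probability of each draw in order, without replacement, so each draw removes one from its color and from the total.
P = (5/10) · (2/9) · (3/8) = 1/24 ≈ 0.0417.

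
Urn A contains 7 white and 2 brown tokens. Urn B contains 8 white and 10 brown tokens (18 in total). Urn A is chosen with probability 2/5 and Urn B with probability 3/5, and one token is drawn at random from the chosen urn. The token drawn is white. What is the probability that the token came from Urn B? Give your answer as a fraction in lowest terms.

P(white | Urn A) = 7/9; P(white | Urn B) = 4/9.
P(white) = 2/5·7/9 + 3/5·4/9 = 26/45.
By Bayes' rule, P(Urn B | white) = 4/15 / 26/45 = 6/13 ≈ 0.4615.

6/13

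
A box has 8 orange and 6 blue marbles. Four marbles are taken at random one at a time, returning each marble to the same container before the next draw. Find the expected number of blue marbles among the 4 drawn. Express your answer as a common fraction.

By linearity of expectation, E[X] = Σ P(draw i is blue); each independent draw has P(blue) = 6/14.
E[X] = 4 · 6/14 = 12/7 ≈ 1.7143.

12/7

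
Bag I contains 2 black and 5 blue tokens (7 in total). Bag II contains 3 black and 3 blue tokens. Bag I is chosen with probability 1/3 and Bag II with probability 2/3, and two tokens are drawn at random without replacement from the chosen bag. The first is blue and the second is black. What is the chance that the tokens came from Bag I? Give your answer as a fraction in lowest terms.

25/88

P(E | Bag I) = 5/21; P(E | Bag II) = 3/10.
P(E) = 1/3·5/21 + 2/3·3/10 = 88/315.
By Bayes' rule, P(Bag I | E) = 5/63 / 88/315 = 25/88 ≈ 0.2841.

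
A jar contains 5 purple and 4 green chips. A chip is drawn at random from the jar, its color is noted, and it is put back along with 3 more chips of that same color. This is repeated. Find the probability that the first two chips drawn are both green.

After a green draw the jar holds 7 green out of 12.
P = (4/9)·(7/12) = 7/27 ≈ 0.2593.

7/27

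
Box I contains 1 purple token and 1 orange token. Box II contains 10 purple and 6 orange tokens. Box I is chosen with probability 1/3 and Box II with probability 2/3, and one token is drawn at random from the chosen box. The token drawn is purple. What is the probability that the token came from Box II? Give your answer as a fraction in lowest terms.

P(purple | Box I) = 1/2; P(purple | Box II) = 5/8.
P(purple) = 1/3·1/2 + 2/3·5/8 = 7/12.
By Bayes' rule, P(Box II | purple) = 5/12 / 7/12 = 5/7 ≈ 0.7143.

5/7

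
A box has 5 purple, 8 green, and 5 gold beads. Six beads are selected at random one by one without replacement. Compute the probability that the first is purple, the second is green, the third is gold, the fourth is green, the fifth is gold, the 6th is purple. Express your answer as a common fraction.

Multiply the conditional probability of each draw in order, without replacement, so each draw removes one from its color and from the total.
P = (5/18) · (8/17) · (5/16) · (7/15) · (4/14) · (4/13) = 10/5967 ≈ 0.0017.

10/5967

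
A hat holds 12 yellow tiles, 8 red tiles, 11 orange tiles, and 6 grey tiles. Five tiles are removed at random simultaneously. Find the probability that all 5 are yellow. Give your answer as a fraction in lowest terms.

8/4403

Unordered draws without replacement: count favorable combinations over C(37,5).
Favorable = C(12,5) · C(8,0) · C(11,0) · C(6,0) = 792; total = C(37,5) = 435897.
P = 792/435897 = 8/4403 ≈ 0.0018.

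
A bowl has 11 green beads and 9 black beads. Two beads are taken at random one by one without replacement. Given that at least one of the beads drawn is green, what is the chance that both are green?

P(both green) = C(11,2)/C(20,2) = 11/38; P(at least one green) = 1 − C(9,2)/C(20,2) = 77/95.
Since 'both green' ⊆ 'at least one green', P(both | at least one) = 11/38 / 77/95 = 5/14 ≈ 0.3571.

5/14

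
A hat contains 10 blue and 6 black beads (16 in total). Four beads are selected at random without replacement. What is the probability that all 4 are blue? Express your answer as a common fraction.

3/26

Unordered draws without replacement: count favorable combinations over C(16,4).
Favorable = C(10,4) · C(6,0) = 210; total = C(16,4) = 1820.
P = 210/1820 = 3/26 ≈ 0.1154.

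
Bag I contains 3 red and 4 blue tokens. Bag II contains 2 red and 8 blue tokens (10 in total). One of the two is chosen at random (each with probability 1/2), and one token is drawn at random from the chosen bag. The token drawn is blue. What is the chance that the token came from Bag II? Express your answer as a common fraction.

P(blue | Bag I) = 4/7; P(blue | Bag II) = 4/5.
P(blue) = 1/2·4/7 + 1/2·4/5 = 24/35.
By Bayes' rule, P(Bag II | blue) = 2/5 / 24/35 = 7/12 ≈ 0.5833.

7/12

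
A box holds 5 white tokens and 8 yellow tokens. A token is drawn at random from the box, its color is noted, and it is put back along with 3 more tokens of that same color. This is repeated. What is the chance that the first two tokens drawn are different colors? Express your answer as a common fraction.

5/13

Either white then yellow, or yellow then white; after the first draw the total is 16.
P = (5/13)·(8/16) + (8/13)·(5/16) = 5/13 ≈ 0.3846.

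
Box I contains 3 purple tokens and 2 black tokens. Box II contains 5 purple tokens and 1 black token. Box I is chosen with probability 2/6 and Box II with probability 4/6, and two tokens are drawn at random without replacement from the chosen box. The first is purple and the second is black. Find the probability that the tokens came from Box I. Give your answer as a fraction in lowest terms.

P(E | Box I) = 3/10; P(E | Box II) = 1/6.
P(E) = 1/3·3/10 + 2/3·1/6 = 19/90.
By Bayes' rule, P(Box I | E) = 1/10 / 19/90 = 9/19 ≈ 0.4737.

9/19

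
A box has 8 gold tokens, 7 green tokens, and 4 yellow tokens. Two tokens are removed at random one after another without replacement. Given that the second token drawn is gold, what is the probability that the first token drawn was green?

P(first=green and the second token drawn is gold) = (7/19)·(8/18) = 28/171.
P(the second token drawn is gold) = Σ over first color = 28/171 + 28/171 + 16/171 = 8/19.
By Bayes, P(first=green | the second token drawn is gold) = 28/171 / 8/19 = 7/18 ≈ 0.3889.

7/18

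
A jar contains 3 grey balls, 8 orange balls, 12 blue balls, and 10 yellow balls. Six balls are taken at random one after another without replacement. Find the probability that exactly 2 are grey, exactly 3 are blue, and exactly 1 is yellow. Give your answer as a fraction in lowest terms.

Unordered draws without replacement: count favorable combinations over C(33,6).
Favorable = C(3,2) · C(8,0) · C(12,3) · C(10,1) = 6600; total = C(33,6) = 1107568.
P = 6600/1107568 = 75/12586 ≈ 0.0060.

75/12586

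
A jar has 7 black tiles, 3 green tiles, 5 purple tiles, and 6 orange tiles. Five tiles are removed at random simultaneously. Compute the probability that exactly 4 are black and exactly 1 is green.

5/969

Unordered draws without replacement: count favorable combinations over C(21,5).
Favorable = C(7,4) · C(3,1) · C(5,0) · C(6,0) = 105; total = C(21,5) = 20349.
P = 105/20349 = 5/969 ≈ 0.0052.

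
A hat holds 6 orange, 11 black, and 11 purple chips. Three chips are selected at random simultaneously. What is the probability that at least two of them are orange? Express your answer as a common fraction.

Sum the hypergeometric tail for j = 2,…,3 orange chips.
Favorable = C(6,2)·C(22,1) + C(6,3)·C(22,0) = 350; total = C(28,3) = 3276.
P = 350/3276 = 25/234 ≈ 0.1068.

25/234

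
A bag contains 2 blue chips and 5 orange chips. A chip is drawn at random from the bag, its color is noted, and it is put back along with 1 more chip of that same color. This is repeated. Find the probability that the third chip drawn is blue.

Sum over the four possibilities for the first two draws (blue/not-blue each), tracking how the blue count and total change by +1 per draw.
P(third is blue) = 2/7 ≈ 0.2857. (In a Pólya urn every draw has the same marginal probability 2/7.)

2/7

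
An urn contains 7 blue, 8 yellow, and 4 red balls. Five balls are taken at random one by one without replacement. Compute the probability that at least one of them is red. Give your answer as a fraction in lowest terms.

Use the complement: P(at least one red) = 1 − P(no red).
P(none) = C(15,5)/C(19,5) = 3003/11628.
So P = 1 − 3003/11628 = 2875/3876 ≈ 0.7417.

2875/3876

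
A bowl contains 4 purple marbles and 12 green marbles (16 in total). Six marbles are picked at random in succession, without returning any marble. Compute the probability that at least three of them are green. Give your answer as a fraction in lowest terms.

Sum the hypergeometric tail for j = 3,…,6 green marbles.
Favorable = C(12,3)·C(4,3) + C(12,4)·C(4,2) + C(12,5)·C(4,1) + C(12,6)·C(4,0) = 7942; total = C(16,6) = 8008.
P = 7942/8008 = 361/364 ≈ 0.9918.

361/364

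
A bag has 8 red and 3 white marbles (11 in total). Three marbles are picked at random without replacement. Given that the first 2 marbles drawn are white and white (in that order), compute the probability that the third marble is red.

After removing 2 white, the bag has 8 red out of 9 remaining.
P(third is red | given) = 8/9 ≈ 0.8889.

8/9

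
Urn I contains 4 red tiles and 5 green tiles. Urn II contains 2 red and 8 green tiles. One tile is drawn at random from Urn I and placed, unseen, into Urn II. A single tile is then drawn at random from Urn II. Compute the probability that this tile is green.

7/9

Condition on how many of the transferred tiles are green (from Urn I: 5 green of 9; then Urn II has 11 total).
  0 green: C(5,0)C(4,1)/C(9,1) = 4/9; then P = 8/11
  1 green: C(5,1)C(4,0)/C(9,1) = 5/9; then P = 9/11
P(green from Urn II) = 7/9 ≈ 0.7778.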